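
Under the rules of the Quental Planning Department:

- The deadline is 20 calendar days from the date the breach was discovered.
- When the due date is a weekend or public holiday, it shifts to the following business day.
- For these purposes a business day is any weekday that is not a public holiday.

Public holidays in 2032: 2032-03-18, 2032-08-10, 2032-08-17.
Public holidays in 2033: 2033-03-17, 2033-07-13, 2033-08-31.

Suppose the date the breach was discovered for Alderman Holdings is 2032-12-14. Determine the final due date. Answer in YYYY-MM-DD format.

From 2032-12-14, 20 calendar days later is 2033-01-03.
2033-01-03 (Monday) is already a business day.
Final deadline: 2033-01-03.

2033-01-03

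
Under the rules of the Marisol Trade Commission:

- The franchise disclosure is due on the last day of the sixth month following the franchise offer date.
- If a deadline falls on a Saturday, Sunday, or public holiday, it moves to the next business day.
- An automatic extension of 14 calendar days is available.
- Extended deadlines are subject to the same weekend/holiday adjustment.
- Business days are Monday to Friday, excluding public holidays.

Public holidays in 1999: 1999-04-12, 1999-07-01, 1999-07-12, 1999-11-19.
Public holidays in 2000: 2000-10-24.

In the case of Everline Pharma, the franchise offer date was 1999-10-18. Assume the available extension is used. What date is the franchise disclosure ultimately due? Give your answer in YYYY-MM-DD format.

6 months after 1999-10-18 falls in April 2000; the last day of that month is 2000-04-30.
2000-04-30 is a Sunday; the next business day is 2000-05-01 (Monday).
The 14-calendar-day extension moves the deadline from 2000-05-01 to 2000-05-15.
Since 2000-05-15 is a Monday and not a holiday, the date is unchanged.
The final due date is 2000-05-15.

2000-05-15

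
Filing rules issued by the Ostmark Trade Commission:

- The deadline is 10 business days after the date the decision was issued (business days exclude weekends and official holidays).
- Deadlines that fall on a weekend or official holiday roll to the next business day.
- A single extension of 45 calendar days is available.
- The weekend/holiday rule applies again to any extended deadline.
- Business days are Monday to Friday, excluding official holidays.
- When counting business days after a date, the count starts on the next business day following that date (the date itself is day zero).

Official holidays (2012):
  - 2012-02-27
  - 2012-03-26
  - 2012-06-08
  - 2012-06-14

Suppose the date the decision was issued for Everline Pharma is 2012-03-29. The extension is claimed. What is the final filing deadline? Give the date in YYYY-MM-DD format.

10 business days after 2012-03-29, excluding weekends and holidays, is 2012-04-12.
2012-04-12 falls on a Thursday, which is a business day, so no adjustment is needed.
The 45-calendar-day extension moves the deadline from 2012-04-12 to 2012-05-27.
2012-05-27 falls on a Sunday. Rolling to the next business day gives 2012-05-28, a Monday.
Final deadline: 2012-05-28.

2012-05-28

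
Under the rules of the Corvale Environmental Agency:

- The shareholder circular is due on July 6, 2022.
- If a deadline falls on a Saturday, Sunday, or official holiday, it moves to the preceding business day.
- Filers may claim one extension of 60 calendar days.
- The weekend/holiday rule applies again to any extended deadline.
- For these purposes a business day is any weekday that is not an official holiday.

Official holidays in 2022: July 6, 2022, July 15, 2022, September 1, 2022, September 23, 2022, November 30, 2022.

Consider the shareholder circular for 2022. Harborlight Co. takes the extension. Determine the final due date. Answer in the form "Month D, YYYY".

September 2, 2022

The statutory due date is July 6, 2022.
Because July 6, 2022 is a listed holiday, the deadline becomes July 5, 2022 (Tuesday).
Applying the 60-calendar-day extension: July 5, 2022 + 60 days = September 3, 2022.
September 3, 2022 is a Saturday, so it moves to the preceding business day, September 2, 2022 (Friday).
Final deadline: September 2, 2022.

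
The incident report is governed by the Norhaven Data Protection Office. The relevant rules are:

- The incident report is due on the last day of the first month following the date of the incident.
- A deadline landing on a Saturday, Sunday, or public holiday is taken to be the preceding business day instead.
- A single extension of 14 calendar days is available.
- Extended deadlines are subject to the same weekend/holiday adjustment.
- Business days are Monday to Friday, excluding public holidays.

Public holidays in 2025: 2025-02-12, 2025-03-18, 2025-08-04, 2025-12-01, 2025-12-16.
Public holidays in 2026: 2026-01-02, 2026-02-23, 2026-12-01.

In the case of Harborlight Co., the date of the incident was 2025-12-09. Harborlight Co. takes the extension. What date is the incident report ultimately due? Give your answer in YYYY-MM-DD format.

2026-02-13

1 month after 2025-12-09 is January 2026; that month ends on 2026-01-31.
2026-01-31 is a Saturday; the preceding business day is 2026-01-30 (Friday).
Add the 14 calendar-day extension to 2026-01-30: 2026-02-13.
2026-02-13 (Friday) is already a business day.
Deadline: 2026-02-13.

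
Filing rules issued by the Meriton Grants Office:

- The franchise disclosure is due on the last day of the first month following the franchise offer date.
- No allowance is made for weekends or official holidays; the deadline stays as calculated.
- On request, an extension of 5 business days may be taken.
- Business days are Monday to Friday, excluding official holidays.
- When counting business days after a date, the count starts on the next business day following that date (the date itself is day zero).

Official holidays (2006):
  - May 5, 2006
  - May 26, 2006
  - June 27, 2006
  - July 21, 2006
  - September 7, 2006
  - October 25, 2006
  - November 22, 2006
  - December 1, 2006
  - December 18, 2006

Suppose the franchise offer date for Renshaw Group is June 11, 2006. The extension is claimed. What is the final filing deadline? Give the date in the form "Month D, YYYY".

1 month after June 11, 2006 falls in July 2006; the last day of that month is July 31, 2006.
July 31, 2006 falls on a Monday. The rules make no weekend/holiday allowance, so it remains July 31, 2006.
Counting 5 further business days from July 31, 2006 reaches August 7, 2006.
August 7, 2006 is a Monday; no weekend or holiday adjustment applies.
The final due date is August 7, 2006.

August 7, 2006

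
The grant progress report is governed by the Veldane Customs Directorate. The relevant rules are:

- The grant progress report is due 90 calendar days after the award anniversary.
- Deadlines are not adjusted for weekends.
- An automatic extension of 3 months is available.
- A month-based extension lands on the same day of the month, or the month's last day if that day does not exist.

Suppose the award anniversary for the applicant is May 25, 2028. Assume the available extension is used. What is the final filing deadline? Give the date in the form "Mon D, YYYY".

90 calendar days after May 25, 2028 is Aug 23, 2028.
Aug 23, 2028 falls on a Wednesday. The rules make no weekend/holiday allowance, so it remains Aug 23, 2028.
The 3 months extension carries Aug 23, 2028 to Nov 23, 2028.
No adjustment is made for weekends or holidays, so Nov 23, 2028 stands.
Deadline: Nov 23, 2028.

Nov 23, 2028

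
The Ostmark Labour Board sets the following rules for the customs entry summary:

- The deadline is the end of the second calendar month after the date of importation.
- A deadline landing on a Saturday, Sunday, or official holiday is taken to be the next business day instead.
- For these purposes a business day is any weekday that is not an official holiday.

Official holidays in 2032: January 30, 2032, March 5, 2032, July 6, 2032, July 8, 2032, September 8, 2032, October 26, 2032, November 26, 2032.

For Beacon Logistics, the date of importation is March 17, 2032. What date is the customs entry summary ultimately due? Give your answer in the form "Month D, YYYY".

2 months after March 17, 2032 is May 2032; that month ends on May 31, 2032.
Since May 31, 2032 is a Monday and not a holiday, the date is unchanged.
The final due date is May 31, 2032.

May 31, 2032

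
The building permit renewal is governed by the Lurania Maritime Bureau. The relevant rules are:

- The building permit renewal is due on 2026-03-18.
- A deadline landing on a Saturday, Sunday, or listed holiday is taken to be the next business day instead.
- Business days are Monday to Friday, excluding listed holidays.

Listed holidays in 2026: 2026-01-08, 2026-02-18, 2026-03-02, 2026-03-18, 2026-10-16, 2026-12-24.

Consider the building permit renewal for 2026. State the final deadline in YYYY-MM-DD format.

2026-03-19

The statutory due date is 2026-03-18.
2026-03-18 is a listed holiday; the next business day is 2026-03-19 (Thursday).
So the filing is due 2026-03-19.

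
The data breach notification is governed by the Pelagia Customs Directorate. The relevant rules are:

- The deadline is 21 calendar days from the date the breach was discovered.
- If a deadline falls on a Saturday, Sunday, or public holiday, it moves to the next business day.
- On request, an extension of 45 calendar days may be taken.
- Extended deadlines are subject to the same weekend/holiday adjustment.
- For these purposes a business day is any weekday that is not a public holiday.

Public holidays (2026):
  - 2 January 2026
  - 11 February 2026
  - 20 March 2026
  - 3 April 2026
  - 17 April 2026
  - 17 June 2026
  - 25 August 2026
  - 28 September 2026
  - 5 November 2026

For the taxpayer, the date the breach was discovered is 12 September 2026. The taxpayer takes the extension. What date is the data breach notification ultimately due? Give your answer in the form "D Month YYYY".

19 November 2026

Trigger date 12 September 2026 + 21 calendar days = 3 October 2026.
3 October 2026 falls on a Saturday. Rolling to the next business day gives 5 October 2026, a Monday.
Add the 45 calendar-day extension to 5 October 2026: 19 November 2026.
19 November 2026 (Thursday) is already a business day.
The final due date is 19 November 2026.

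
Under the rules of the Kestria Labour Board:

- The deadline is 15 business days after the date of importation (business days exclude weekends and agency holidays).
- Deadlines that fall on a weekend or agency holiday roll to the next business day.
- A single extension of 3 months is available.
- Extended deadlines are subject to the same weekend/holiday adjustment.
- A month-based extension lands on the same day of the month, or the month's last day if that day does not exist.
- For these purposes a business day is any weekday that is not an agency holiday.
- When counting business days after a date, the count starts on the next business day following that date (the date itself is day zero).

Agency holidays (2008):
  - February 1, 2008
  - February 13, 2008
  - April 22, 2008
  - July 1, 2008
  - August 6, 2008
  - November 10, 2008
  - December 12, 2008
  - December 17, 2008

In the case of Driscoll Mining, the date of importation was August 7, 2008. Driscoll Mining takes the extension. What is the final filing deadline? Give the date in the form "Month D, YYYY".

Counting 15 business days after August 7, 2008 (skipping weekends and listed holidays) reaches August 28, 2008.
August 28, 2008 falls on a Thursday, which is a business day, so no adjustment is needed.
The 3 months extension carries August 28, 2008 to November 28, 2008.
November 28, 2008 falls on a Friday, which is a business day, so no adjustment is needed.
So the filing is due November 28, 2008.

November 28, 2008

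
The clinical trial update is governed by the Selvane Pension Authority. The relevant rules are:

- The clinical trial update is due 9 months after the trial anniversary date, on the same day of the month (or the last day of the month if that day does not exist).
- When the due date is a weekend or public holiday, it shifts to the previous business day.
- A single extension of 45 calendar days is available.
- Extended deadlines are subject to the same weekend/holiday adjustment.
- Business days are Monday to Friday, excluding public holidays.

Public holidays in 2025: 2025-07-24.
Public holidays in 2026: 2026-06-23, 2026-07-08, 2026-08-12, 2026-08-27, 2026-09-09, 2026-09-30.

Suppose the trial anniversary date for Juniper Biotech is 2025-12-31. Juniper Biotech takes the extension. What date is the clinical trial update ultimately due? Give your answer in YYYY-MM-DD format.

2026-11-13

Moving 9 months forward from 2025-12-31 on the corresponding day gives 2026-09-30 (day 31 does not exist in September, so the month's last day is used).
2026-09-30 falls on a listed holiday. Rolling to the preceding business day gives 2026-09-29, a Tuesday.
The 45-calendar-day extension moves the deadline from 2026-09-29 to 2026-11-13.
2026-11-13 (Friday) is already a business day.
Final deadline: 2026-11-13.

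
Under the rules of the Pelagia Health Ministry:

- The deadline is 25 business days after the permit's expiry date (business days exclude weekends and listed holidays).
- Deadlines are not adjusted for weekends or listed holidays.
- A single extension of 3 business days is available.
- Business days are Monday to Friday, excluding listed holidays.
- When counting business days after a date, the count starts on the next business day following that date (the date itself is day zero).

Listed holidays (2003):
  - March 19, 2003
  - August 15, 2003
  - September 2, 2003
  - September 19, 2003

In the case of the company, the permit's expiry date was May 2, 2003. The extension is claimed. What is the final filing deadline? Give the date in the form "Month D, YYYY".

June 11, 2003

Counting 25 business days after May 2, 2003 (skipping weekends and listed holidays) reaches June 6, 2003.
No adjustment is made for weekends or holidays, so June 6, 2003 stands.
Applying the 3-business-day extension: 3 business days after June 6, 2003 is June 11, 2003.
No adjustment is made for weekends or holidays, so June 11, 2003 stands.
The final due date is June 11, 2003.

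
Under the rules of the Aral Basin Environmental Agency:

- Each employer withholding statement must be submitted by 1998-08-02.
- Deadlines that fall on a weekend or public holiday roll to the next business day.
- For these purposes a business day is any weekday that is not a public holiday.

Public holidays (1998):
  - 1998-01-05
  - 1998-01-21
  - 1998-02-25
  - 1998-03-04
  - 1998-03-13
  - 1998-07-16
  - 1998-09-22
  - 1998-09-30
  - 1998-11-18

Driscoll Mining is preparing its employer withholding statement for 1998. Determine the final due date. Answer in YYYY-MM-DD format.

The statutory due date is 1998-08-02.
1998-08-02 is a Sunday, so it moves to the next business day, 1998-08-03 (Monday).
So the filing is due 1998-08-03.

1998-08-03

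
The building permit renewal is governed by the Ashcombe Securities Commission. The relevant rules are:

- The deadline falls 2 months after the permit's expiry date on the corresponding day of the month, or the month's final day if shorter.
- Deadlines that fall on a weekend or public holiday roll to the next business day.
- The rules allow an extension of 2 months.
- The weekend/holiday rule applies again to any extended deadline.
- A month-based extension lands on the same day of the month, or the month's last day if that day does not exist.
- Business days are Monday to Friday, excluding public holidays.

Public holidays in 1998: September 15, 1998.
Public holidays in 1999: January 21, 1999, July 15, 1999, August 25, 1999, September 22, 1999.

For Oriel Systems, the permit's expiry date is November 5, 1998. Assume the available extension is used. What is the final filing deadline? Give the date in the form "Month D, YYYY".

Moving 2 months forward from November 5, 1998 on the corresponding day gives January 5, 1999.
January 5, 1999 is a Tuesday and not a listed holiday, so it stands.
Applying the 2 months extension: 2 months after January 5, 1999 is March 5, 1999.
March 5, 1999 is a Friday and not a listed holiday, so it stands.
So the filing is due March 5, 1999.

March 5, 1999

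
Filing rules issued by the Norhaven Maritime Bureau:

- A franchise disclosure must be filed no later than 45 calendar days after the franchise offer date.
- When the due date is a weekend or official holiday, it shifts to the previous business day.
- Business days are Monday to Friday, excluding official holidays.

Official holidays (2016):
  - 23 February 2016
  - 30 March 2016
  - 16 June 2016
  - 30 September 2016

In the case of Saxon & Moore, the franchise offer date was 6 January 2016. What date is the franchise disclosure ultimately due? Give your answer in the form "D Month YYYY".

Trigger date 6 January 2016 + 45 calendar days = 20 February 2016.
20 February 2016 falls on a Saturday. Rolling to the preceding business day gives 19 February 2016, a Friday.
Final deadline: 19 February 2016.

19 February 2016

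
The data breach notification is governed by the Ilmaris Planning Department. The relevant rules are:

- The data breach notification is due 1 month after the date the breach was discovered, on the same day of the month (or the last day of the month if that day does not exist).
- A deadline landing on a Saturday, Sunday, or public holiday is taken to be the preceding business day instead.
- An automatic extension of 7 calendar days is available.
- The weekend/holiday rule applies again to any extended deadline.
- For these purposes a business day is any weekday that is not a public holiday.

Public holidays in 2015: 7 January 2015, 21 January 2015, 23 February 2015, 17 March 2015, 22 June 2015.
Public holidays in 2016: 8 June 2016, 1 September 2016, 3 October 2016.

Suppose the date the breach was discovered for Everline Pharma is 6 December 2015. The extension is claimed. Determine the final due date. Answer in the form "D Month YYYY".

1 month after 6 December 2015, on the same day of the month, is 6 January 2016.
Since 6 January 2016 is a Wednesday and not a holiday, the date is unchanged.
The 7-calendar-day extension moves the deadline from 6 January 2016 to 13 January 2016.
13 January 2016 falls on a Wednesday, which is a business day, so no adjustment is needed.
Final deadline: 13 January 2016.

13 January 2016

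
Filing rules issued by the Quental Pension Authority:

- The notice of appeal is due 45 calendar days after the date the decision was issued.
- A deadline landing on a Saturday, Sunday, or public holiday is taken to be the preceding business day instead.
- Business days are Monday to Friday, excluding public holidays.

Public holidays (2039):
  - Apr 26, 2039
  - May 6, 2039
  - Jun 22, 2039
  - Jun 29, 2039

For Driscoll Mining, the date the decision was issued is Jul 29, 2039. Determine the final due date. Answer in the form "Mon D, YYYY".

Sep 12, 2039

45 calendar days after Jul 29, 2039 is Sep 12, 2039.
Sep 12, 2039 is a Monday and not a listed holiday, so it stands.
The final due date is Sep 12, 2039.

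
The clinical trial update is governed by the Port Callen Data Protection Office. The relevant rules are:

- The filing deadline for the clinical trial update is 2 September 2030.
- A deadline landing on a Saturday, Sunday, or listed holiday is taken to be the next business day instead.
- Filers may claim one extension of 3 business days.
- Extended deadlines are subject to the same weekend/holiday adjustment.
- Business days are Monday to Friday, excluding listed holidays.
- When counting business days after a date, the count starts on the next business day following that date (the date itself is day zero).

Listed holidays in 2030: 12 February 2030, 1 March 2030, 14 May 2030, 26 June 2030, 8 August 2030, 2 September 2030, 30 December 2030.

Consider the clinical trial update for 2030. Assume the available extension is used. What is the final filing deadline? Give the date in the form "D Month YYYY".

6 September 2030

Start from the fixed due date, 2 September 2030.
2 September 2030 is a listed holiday, so it moves to the next business day, 3 September 2030 (Tuesday).
Applying the 3-business-day extension: 3 business days after 3 September 2030 is 6 September 2030.
6 September 2030 (Friday) is already a business day.
So the filing is due 6 September 2030.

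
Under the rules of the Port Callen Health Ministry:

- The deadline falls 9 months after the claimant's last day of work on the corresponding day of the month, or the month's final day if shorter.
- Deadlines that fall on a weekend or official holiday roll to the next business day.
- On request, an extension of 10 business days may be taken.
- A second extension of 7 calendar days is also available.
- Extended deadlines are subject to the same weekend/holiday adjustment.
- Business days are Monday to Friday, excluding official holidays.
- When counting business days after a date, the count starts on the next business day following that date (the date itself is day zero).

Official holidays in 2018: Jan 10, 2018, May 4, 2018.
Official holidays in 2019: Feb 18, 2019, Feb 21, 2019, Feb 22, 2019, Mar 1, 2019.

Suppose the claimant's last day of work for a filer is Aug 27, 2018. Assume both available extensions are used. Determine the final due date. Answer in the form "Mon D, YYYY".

Jun 17, 2019

9 months after Aug 27, 2018, on the same day of the month, is May 27, 2019.
May 27, 2019 is a Monday and not a listed holiday, so it stands.
Applying the 10-business-day extension: 10 business days after May 27, 2019 is Jun 10, 2019.
Since Jun 10, 2019 is a Monday and not a holiday, the date is unchanged.
With the 7-day extension, Jun 10, 2019 becomes Jun 17, 2019.
Jun 17, 2019 is a Monday and not a listed holiday, so it stands.
The final due date is Jun 17, 2019.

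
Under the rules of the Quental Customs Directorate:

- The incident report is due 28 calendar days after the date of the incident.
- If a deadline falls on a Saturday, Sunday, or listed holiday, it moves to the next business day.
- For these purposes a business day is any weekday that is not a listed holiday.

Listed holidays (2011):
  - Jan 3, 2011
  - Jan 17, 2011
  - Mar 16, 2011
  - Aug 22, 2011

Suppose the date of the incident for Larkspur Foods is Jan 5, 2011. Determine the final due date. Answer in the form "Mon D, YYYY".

Trigger date Jan 5, 2011 + 28 calendar days = Feb 2, 2011.
Feb 2, 2011 is a Wednesday and not a listed holiday, so it stands.
The final due date is Feb 2, 2011.

Feb 2, 2011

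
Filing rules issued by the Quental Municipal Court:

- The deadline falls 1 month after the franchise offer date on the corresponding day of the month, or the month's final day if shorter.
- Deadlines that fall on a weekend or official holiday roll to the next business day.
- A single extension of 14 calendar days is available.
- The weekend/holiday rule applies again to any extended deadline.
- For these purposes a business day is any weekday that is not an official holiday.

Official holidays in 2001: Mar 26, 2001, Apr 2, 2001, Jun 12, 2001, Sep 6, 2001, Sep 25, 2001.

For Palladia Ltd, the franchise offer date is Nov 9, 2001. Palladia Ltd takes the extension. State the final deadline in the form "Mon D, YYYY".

1 month from Nov 9, 2001 is Dec 9, 2001.
Dec 9, 2001 is a Sunday; the next business day is Dec 10, 2001 (Monday).
Add the 14 calendar-day extension to Dec 10, 2001: Dec 24, 2001.
Dec 24, 2001 falls on a Monday, which is a business day, so no adjustment is needed.
The final due date is Dec 24, 2001.

Dec 24, 2001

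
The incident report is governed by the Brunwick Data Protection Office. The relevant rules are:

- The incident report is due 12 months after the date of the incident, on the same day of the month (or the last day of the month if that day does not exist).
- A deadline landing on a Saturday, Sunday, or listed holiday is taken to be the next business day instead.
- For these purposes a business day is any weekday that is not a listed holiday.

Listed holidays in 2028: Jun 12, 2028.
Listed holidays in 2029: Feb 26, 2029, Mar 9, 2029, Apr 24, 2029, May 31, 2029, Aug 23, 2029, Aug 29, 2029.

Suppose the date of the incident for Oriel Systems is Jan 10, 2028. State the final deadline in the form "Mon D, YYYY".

12 months from Jan 10, 2028 is Jan 10, 2029.
Jan 10, 2029 falls on a Wednesday, which is a business day, so no adjustment is needed.
The final due date is Jan 10, 2029.

Jan 10, 2029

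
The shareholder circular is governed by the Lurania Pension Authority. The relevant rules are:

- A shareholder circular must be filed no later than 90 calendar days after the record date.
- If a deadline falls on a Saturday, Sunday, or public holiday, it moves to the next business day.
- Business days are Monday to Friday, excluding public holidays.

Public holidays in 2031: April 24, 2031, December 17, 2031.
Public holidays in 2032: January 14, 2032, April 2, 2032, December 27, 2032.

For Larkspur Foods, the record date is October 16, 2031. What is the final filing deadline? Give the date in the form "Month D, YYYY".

January 15, 2032

Adding 90 calendar days to October 16, 2031 gives January 14, 2032.
January 14, 2032 is a listed holiday, so it moves to the next business day, January 15, 2032 (Thursday).
Final deadline: January 15, 2032.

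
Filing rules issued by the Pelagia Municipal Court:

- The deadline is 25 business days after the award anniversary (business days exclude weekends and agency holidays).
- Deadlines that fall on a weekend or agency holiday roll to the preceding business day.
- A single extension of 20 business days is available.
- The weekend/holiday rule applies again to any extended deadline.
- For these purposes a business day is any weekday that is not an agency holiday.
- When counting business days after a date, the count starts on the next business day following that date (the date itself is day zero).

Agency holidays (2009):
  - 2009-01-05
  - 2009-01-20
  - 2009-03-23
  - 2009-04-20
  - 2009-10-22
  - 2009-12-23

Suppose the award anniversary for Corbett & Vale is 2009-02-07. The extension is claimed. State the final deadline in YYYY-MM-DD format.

25 business days after 2009-02-07, excluding weekends and holidays, is 2009-03-13.
2009-03-13 is a Friday and not a listed holiday, so it stands.
Applying the 20-business-day extension: 20 business days after 2009-03-13 is 2009-04-13.
2009-04-13 falls on a Monday, which is a business day, so no adjustment is needed.
The final due date is 2009-04-13.

2009-04-13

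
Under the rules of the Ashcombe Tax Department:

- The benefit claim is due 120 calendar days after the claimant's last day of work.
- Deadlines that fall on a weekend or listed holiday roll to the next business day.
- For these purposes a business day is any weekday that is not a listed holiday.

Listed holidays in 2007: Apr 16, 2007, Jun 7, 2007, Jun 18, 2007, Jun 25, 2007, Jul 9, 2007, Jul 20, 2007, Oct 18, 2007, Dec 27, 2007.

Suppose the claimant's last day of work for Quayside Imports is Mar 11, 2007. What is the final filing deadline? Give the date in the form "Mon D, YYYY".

Trigger date Mar 11, 2007 + 120 calendar days = Jul 9, 2007.
Because Jul 9, 2007 is a listed holiday, the deadline becomes Jul 10, 2007 (Tuesday).
Deadline: Jul 10, 2007.

Jul 10, 2007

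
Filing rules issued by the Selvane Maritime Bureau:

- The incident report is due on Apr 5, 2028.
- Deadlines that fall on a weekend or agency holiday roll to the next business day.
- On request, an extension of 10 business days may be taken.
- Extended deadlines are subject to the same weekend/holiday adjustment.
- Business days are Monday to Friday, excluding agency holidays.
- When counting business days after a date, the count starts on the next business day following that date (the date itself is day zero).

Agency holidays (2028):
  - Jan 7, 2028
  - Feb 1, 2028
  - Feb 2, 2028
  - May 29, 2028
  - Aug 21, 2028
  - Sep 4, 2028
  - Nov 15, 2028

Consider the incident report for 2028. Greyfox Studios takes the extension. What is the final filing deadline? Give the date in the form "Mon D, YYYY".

Start from the fixed due date, Apr 5, 2028.
Apr 5, 2028 (Wednesday) is already a business day.
The 10-business-day extension runs from Apr 5, 2028 to Apr 19, 2028.
Apr 19, 2028 is a Wednesday and not a listed holiday, so it stands.
The final due date is Apr 19, 2028.

Apr 19, 2028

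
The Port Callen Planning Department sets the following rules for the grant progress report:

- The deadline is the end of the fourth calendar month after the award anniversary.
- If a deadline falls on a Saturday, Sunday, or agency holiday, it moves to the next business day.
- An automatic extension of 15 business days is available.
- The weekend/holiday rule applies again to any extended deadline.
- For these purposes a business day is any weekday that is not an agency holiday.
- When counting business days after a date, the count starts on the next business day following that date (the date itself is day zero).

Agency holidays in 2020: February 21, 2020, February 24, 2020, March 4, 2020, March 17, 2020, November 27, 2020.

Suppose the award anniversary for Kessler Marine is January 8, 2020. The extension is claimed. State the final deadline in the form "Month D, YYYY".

4 months after January 8, 2020 falls in May 2020; the last day of that month is May 31, 2020.
May 31, 2020 falls on a Sunday. Rolling to the next business day gives June 1, 2020, a Monday.
The 15-business-day extension runs from June 1, 2020 to June 22, 2020.
June 22, 2020 is a Monday and not a listed holiday, so it stands.
Final deadline: June 22, 2020.

June 22, 2020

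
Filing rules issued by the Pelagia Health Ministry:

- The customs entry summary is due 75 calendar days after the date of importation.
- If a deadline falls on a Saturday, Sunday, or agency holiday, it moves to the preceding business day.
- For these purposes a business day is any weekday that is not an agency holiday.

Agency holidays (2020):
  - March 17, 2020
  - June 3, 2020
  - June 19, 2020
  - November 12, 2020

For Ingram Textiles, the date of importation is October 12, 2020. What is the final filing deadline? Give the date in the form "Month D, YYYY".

December 25, 2020

Trigger date October 12, 2020 + 75 calendar days = December 26, 2020.
Because December 26, 2020 is a Saturday, the deadline becomes December 25, 2020 (Friday).
Deadline: December 25, 2020.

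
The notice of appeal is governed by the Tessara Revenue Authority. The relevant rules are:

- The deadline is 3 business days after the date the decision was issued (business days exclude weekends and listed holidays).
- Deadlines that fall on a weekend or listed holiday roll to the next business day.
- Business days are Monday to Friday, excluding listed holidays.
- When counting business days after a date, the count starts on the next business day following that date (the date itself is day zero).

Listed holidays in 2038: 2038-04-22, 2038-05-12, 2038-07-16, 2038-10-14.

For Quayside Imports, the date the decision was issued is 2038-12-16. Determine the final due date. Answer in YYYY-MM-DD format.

2038-12-21

Counting 3 business days after 2038-12-16 (skipping weekends and listed holidays) reaches 2038-12-21.
2038-12-21 (Tuesday) is already a business day.
So the filing is due 2038-12-21.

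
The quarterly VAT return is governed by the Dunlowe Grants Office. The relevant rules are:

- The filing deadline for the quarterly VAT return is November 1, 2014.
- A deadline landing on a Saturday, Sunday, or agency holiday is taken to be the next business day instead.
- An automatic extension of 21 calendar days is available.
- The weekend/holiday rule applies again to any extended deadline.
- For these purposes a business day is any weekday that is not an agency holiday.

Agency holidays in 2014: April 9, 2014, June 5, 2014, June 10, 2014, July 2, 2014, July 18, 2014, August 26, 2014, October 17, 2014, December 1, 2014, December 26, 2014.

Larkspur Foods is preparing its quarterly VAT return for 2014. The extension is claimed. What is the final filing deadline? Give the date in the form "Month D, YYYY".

November 24, 2014

The statutory due date is November 1, 2014.
Because November 1, 2014 is a Saturday, the deadline becomes November 3, 2014 (Monday).
The 21-calendar-day extension moves the deadline from November 3, 2014 to November 24, 2014.
November 24, 2014 is a Monday and not a listed holiday, so it stands.
Deadline: November 24, 2014.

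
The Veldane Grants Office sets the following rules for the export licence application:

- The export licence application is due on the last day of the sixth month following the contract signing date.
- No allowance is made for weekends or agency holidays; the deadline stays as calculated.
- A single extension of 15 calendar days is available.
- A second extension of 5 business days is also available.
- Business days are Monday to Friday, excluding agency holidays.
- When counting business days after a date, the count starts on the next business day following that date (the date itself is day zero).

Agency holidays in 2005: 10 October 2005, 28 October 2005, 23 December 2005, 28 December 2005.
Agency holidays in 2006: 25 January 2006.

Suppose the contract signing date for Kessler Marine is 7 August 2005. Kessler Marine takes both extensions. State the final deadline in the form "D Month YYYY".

6 months after 7 August 2005 falls in February 2006; the last day of that month is 28 February 2006.
28 February 2006 is a Tuesday; no weekend or holiday adjustment applies.
Add the 15 calendar-day extension to 28 February 2006: 15 March 2006.
15 March 2006 falls on a Wednesday. The rules make no weekend/holiday allowance, so it remains 15 March 2006.
The 5-business-day extension runs from 15 March 2006 to 22 March 2006.
22 March 2006 is a Wednesday; no weekend or holiday adjustment applies.
So the filing is due 22 March 2006.

22 March 2006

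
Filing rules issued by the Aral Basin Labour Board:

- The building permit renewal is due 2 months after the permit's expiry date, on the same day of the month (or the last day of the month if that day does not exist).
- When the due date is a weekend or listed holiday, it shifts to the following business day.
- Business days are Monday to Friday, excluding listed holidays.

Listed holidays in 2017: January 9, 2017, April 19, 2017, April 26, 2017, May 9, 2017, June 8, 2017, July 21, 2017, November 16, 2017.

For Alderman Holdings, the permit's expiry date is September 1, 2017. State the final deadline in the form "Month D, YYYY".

2 months after September 1, 2017, on the same day of the month, is November 1, 2017.
November 1, 2017 is a Wednesday and not a listed holiday, so it stands.
The final due date is November 1, 2017.

November 1, 2017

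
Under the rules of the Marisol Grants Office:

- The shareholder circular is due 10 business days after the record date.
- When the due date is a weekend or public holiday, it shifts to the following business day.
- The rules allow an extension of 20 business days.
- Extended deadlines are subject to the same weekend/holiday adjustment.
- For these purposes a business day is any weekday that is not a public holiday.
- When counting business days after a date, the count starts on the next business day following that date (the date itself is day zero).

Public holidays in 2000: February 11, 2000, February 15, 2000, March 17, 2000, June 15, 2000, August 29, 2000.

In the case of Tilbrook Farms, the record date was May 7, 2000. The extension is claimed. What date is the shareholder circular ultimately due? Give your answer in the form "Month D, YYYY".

Counting 10 business days after May 7, 2000 (skipping weekends and listed holidays) reaches May 19, 2000.
May 19, 2000 falls on a Friday, which is a business day, so no adjustment is needed.
Applying the 20-business-day extension: 20 business days after May 19, 2000 is June 19, 2000.
June 19, 2000 falls on a Monday, which is a business day, so no adjustment is needed.
The final due date is June 19, 2000.

June 19, 2000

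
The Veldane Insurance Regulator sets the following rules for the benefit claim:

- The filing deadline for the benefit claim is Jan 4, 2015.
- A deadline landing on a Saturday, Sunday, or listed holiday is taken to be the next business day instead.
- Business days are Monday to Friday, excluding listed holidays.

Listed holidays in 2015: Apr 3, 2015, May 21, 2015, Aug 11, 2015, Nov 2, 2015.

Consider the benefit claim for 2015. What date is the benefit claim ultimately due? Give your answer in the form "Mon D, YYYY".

The statutory due date is Jan 4, 2015.
Jan 4, 2015 is a Sunday; the next business day is Jan 5, 2015 (Monday).
Deadline: Jan 5, 2015.

Jan 5, 2015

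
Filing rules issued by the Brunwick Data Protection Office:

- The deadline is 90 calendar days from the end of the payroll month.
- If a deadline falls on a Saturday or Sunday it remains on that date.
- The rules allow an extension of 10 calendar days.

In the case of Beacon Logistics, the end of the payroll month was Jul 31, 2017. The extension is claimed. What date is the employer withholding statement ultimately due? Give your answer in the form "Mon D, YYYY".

Nov 8, 2017

From Jul 31, 2017, 90 calendar days later is Oct 29, 2017.
Oct 29, 2017 falls on a Sunday. The rules make no weekend/holiday allowance, so it remains Oct 29, 2017.
The 10-calendar-day extension moves the deadline from Oct 29, 2017 to Nov 8, 2017.
Nov 8, 2017 is a Wednesday; no weekend or holiday adjustment applies.
So the filing is due Nov 8, 2017.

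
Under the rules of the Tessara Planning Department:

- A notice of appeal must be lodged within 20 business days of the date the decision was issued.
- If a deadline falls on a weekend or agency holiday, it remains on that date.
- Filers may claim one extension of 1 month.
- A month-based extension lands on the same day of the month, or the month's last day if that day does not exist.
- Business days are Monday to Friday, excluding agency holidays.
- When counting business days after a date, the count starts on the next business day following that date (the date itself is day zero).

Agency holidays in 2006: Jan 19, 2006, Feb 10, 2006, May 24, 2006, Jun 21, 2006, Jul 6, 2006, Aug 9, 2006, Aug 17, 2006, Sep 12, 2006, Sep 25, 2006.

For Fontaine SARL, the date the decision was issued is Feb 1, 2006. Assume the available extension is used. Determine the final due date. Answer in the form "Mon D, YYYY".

Apr 2, 2006

Counting 20 business days after Feb 1, 2006 (skipping weekends and listed holidays) reaches Mar 2, 2006.
Mar 2, 2006 falls on a Thursday. The rules make no weekend/holiday allowance, so it remains Mar 2, 2006.
Applying the 1 month extension: 1 month after Mar 2, 2006 is Apr 2, 2006.
Apr 2, 2006 is a Sunday; no weekend or holiday adjustment applies.
So the filing is due Apr 2, 2006.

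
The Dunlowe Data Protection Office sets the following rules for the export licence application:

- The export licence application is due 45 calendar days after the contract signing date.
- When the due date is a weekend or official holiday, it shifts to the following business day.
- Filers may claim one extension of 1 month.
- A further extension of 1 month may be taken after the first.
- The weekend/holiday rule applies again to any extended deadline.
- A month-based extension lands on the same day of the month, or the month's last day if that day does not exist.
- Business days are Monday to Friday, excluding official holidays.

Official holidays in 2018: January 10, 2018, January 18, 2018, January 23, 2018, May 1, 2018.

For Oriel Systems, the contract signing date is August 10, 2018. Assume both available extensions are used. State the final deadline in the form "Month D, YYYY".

45 calendar days after August 10, 2018 is September 24, 2018.
September 24, 2018 is a Monday and not a listed holiday, so it stands.
Applying the 1 month extension: 1 month after September 24, 2018 is October 24, 2018.
October 24, 2018 (Wednesday) is already a business day.
Applying the 1 month extension: 1 month after October 24, 2018 is November 24, 2018.
November 24, 2018 falls on a Saturday. Rolling to the next business day gives November 26, 2018, a Monday.
Deadline: November 26, 2018.

November 26, 2018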